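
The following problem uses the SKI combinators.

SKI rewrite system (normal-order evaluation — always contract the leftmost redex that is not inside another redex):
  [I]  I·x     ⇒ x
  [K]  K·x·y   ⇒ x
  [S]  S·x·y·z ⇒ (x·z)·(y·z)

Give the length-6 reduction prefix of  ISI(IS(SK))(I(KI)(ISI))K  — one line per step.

Answer: after 6 steps: IS(SK)(I(KI)(ISI))K

Reduction:
  start: ISI(IS(SK))(I(KI)(ISI))K
  [1] SI(IS(SK))(I(KI)(ISI))K
  [2] I(I(KI)(ISI))(IS(SK)(I(KI)(ISI)))K
  [3] I(KI)(ISI)(IS(SK)(I(KI)(ISI)))K
  [4] KI(ISI)(IS(SK)(I(KI)(ISI)))K
  [5] I(IS(SK)(I(KI)(ISI)))K
  [6] IS(SK)(I(KI)(ISI))K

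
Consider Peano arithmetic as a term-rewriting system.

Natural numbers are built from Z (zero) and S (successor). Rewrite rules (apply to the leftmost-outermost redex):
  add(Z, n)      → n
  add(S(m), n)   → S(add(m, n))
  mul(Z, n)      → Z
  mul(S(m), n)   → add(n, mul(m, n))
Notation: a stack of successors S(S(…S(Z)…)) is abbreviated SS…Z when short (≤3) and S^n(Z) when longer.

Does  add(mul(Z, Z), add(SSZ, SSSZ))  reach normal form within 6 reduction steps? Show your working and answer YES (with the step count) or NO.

Answer: YES — reaches normal form S^5(Z) in 5 ≤ 6 steps

Derivation:
  start: add(mul(Z, Z), add(SSZ, SSSZ))
  step 1: add(Z, add(SSZ, SSSZ))
  step 2: add(SSZ, SSSZ)
  step 3: S(add(SZ, SSSZ))
  step 4: S(S(add(Z, SSSZ)))
  step 5: S^5(Z)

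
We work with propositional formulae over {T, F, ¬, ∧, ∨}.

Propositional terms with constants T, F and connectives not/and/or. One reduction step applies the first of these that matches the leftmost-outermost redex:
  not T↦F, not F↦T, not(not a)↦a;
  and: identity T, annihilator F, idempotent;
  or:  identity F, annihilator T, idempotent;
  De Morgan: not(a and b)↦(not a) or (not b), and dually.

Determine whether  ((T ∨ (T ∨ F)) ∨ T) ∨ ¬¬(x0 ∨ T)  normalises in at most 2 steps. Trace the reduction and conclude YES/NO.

Answer: YES — reaches normal form T in 2 ≤ 2 steps

Working:
  start: ((T ∨ (T ∨ F)) ∨ T) ∨ ¬¬(x0 ∨ T)
  →1  T ∨ ¬¬(x0 ∨ T)
  →2  T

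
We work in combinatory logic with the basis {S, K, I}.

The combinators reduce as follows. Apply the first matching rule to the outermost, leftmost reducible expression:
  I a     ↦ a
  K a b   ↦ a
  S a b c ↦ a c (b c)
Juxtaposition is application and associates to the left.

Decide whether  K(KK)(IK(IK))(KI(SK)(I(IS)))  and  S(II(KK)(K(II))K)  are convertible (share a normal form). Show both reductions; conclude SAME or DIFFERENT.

Answer: DIFFERENT — A ⇓ K, B ⇓ S(KK)

Reduction:
Term A:
  start: K(KK)(IK(IK))(KI(SK)(I(IS)))
  [1] KK(KI(SK)(I(IS)))
  [2] K

Term B:
  start: S(II(KK)(K(II))K)
  [1] S(I(KK)(K(II))K)
  [2] S(KK(K(II))K)
  [3] S(KK)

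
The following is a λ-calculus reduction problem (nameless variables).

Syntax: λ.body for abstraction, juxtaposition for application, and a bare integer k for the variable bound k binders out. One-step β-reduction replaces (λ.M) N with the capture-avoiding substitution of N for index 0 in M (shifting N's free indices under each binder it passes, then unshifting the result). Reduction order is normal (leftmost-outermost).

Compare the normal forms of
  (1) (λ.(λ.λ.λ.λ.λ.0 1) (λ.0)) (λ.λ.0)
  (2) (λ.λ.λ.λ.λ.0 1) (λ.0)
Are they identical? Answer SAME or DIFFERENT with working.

Answer: SAME — A ⇓ λ.λ.λ.λ.0 1, B ⇓ λ.λ.λ.λ.0 1

Reduction:
Term A:
  start: (λ.(λ.λ.λ.λ.λ.0 1) (λ.0)) (λ.λ.0)
  [1] (λ.λ.λ.λ.λ.0 1) (λ.0)
  [2] λ.λ.λ.λ.0 1

Term B:
  start: (λ.λ.λ.λ.λ.0 1) (λ.0)
  [1] λ.λ.λ.λ.0 1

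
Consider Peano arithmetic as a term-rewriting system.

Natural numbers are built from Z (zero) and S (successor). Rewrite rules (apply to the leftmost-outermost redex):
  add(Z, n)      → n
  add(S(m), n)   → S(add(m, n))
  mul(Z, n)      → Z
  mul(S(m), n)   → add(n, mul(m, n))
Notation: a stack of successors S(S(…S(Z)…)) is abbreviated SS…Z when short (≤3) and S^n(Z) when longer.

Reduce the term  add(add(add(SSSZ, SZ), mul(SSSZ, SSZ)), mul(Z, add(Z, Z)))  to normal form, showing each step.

Answer: normal form = S^10(Z)  (in 34 steps)

Derivation:
  start: add(add(add(SSSZ, SZ), mul(SSSZ, SSZ)), mul(Z, add(Z, Z)))
  [1] add(add(S(add(SSZ, SZ)), mul(SSSZ, SSZ)), mul(Z, add(Z, Z)))
  [2] add(S(add(add(SSZ, SZ), mul(SSSZ, SSZ))), mul(Z, add(Z, Z)))
  [3] S(add(add(add(SSZ, SZ), mul(SSSZ, SSZ)), mul(Z, add(Z, Z))))
  [4] S(add(add(S(add(SZ, SZ)), mul(SSSZ, SSZ)), mul(Z, add(Z, Z))))
  [5] S(add(S(add(add(SZ, SZ), mul(SSSZ, SSZ))), mul(Z, add(Z, Z))))
  [6] S(S(add(add(add(SZ, SZ), mul(SSSZ, SSZ)), mul(Z, add(Z, Z)))))
  [7] S(S(add(add(S(add(Z, SZ)), mul(SSSZ, SSZ)), mul(Z, add(Z, Z)))))
  [8] S(S(add(S(add(add(Z, SZ), mul(SSSZ, SSZ))), mul(Z, add(Z, Z)))))
  [9] S(S(S(add(add(add(Z, SZ), mul(SSSZ, SSZ)), mul(Z, add(Z, Z))))))
  [10] S(S(S(add(add(SZ, mul(SSSZ, SSZ)), mul(Z, add(Z, Z))))))
  [11] S(S(S(add(S(add(Z, mul(SSSZ, SSZ))), mul(Z, add(Z, Z))))))
  [12] S(S(S(S(add(add(Z, mul(SSSZ, SSZ)), mul(Z, add(Z, Z)))))))
  [13] S(S(S(S(add(mul(SSSZ, SSZ), mul(Z, add(Z, Z)))))))
  [14] S(S(S(S(add(add(SSZ, mul(SSZ, SSZ)), mul(Z, add(Z, Z)))))))
  [15] S(S(S(S(add(S(add(SZ, mul(SSZ, SSZ))), mul(Z, add(Z, Z)))))))
  [16] S(S(S(S(S(add(add(SZ, mul(SSZ, SSZ)), mul(Z, add(Z, Z))))))))
  [17] S(S(S(S(S(add(S(add(Z, mul(SSZ, SSZ))), mul(Z, add(Z, Z))))))))
  [18] S(S(S(S(S(S(add(add(Z, mul(SSZ, SSZ)), mul(Z, add(Z, Z)))))))))
  [19] S(S(S(S(S(S(add(mul(SSZ, SSZ), mul(Z, add(Z, Z)))))))))
  [20] S(S(S(S(S(S(add(add(SSZ, mul(SZ, SSZ)), mul(Z, add(Z, Z)))))))))
  [21] S(S(S(S(S(S(add(S(add(SZ, mul(SZ, SSZ))), mul(Z, add(Z, Z)))))))))
  [22] S(S(S(S(S(S(S(add(add(SZ, mul(SZ, SSZ)), mul(Z, add(Z, Z))))))))))
  [23] S(S(S(S(S(S(S(add(S(add(Z, mul(SZ, SSZ))), mul(Z, add(Z, Z))))))))))
  [24] S(S(S(S(S(S(S(S(add(add(Z, mul(SZ, SSZ)), mul(Z, add(Z, Z)))))))))))
  [25] S(S(S(S(S(S(S(S(add(mul(SZ, SSZ), mul(Z, add(Z, Z)))))))))))
  [26] S(S(S(S(S(S(S(S(add(add(SSZ, mul(Z, SSZ)), mul(Z, add(Z, Z)))))))))))
  [27] S(S(S(S(S(S(S(S(add(S(add(SZ, mul(Z, SSZ))), mul(Z, add(Z, Z)))))))))))
  [28] S(S(S(S(S(S(S(S(S(add(add(SZ, mul(Z, SSZ)), mul(Z, add(Z, Z))))))))))))
  [29] S(S(S(S(S(S(S(S(S(add(S(add(Z, mul(Z, SSZ))), mul(Z, add(Z, Z))))))))))))
  [30] S(S(S(S(S(S(S(S(S(S(add(add(Z, mul(Z, SSZ)), mul(Z, add(Z, Z)))))))))))))
  [31] S(S(S(S(S(S(S(S(S(S(add(mul(Z, SSZ), mul(Z, add(Z, Z)))))))))))))
  [32] S(S(S(S(S(S(S(S(S(S(add(Z, mul(Z, add(Z, Z)))))))))))))
  [33] S(S(S(S(S(S(S(S(S(S(mul(Z, add(Z, Z))))))))))))
  [34] S^10(Z)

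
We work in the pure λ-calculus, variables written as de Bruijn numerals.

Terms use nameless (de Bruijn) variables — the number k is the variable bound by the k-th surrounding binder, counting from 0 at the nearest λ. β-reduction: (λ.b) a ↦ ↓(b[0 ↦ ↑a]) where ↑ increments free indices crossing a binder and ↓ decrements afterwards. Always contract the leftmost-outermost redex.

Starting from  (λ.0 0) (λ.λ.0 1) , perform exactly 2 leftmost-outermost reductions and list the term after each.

  start: (λ.0 0) (λ.λ.0 1)
  [1] (λ.λ.0 1) (λ.λ.0 1)
  [2] λ.0 (λ.λ.0 1)

Answer: after 2 steps: λ.0 (λ.λ.0 1)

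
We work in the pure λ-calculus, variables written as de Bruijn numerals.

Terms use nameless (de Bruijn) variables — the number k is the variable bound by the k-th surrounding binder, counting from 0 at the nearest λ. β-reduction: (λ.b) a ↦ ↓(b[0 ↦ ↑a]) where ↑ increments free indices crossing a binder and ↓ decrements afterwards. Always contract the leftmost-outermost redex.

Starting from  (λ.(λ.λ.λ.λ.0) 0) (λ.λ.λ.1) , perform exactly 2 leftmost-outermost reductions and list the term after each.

  start: (λ.(λ.λ.λ.λ.0) 0) (λ.λ.λ.1)
  [1] (λ.λ.λ.λ.0) (λ.λ.λ.1)
  [2] λ.λ.λ.0

Answer: after 2 steps: λ.λ.λ.0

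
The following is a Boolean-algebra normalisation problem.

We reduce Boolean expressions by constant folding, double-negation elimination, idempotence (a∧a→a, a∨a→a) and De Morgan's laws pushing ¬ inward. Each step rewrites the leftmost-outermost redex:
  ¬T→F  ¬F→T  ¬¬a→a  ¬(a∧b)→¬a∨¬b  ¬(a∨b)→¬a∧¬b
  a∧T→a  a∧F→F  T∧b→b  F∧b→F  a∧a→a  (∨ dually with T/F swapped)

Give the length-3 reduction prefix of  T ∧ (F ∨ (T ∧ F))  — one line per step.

Answer: after 3 steps: F

Reduction:
  start: T ∧ (F ∨ (T ∧ F))
  step 1: F ∨ (T ∧ F)
  step 2: T ∧ F
  step 3: F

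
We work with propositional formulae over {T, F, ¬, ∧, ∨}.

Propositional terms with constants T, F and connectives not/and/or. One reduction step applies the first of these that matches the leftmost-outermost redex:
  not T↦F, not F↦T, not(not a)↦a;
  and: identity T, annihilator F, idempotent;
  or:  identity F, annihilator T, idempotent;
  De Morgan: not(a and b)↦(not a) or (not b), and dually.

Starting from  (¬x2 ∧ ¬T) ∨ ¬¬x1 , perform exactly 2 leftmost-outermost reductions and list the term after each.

Answer: after 2 steps: F ∨ ¬¬x1

Reduction:
  start: (¬x2 ∧ ¬T) ∨ ¬¬x1
  [1] (¬x2 ∧ F) ∨ ¬¬x1
  [2] F ∨ ¬¬x1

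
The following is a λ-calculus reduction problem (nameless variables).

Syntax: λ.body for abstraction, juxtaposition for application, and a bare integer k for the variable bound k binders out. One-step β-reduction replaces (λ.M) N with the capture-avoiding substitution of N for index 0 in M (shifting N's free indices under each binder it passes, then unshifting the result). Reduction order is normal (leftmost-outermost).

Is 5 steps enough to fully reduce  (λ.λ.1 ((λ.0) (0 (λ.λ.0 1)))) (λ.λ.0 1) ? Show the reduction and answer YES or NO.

Answer: YES — reaches normal form λ.λ.0 (1 (λ.λ.0 1)) in 3 ≤ 5 steps

Working:
  start: (λ.λ.1 ((λ.0) (0 (λ.λ.0 1)))) (λ.λ.0 1)
  step 1: λ.(λ.λ.0 1) ((λ.0) (0 (λ.λ.0 1)))
  step 2: λ.λ.0 ((λ.0) (1 (λ.λ.0 1)))
  step 3: λ.λ.0 (1 (λ.λ.0 1))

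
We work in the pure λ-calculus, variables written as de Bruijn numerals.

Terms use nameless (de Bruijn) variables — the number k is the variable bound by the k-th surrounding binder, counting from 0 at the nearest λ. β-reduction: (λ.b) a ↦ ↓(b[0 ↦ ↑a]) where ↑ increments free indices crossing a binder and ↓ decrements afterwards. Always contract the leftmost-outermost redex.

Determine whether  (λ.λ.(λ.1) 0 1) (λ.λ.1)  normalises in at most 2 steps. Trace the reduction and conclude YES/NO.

  start: (λ.λ.(λ.1) 0 1) (λ.λ.1)
  [1] λ.(λ.1) 0 (λ.λ.1)
  [2] λ.0 (λ.λ.1)

Answer: YES — reaches normal form λ.0 (λ.λ.1) in 2 ≤ 2 steps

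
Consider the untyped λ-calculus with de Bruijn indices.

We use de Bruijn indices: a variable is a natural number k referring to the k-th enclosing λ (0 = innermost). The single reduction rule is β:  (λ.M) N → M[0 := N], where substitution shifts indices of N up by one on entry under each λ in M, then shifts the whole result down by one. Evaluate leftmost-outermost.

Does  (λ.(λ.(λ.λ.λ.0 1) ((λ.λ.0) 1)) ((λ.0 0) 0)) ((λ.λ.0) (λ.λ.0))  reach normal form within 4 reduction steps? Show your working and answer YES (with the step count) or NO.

  start: (λ.(λ.(λ.λ.λ.0 1) ((λ.λ.0) 1)) ((λ.0 0) 0)) ((λ.λ.0) (λ.λ.0))
  step 1: (λ.(λ.λ.λ.0 1) ((λ.λ.0) ((λ.λ.0) (λ.λ.0)))) ((λ.0 0) ((λ.λ.0) (λ.λ.0)))
  step 2: (λ.λ.λ.0 1) ((λ.λ.0) ((λ.λ.0) (λ.λ.0)))
  step 3: λ.λ.0 1

Answer: YES — reaches normal form λ.λ.0 1 in 3 ≤ 4 steps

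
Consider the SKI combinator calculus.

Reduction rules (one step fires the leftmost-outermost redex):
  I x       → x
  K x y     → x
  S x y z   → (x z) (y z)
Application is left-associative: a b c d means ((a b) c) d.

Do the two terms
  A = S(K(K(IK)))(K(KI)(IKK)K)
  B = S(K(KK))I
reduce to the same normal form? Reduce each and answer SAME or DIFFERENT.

Answer: SAME — A ⇓ S(K(KK))I, B ⇓ S(K(KK))I

Derivation:
Term A:
  start: S(K(K(IK)))(K(KI)(IKK)K)
  [1] S(K(KK))(K(KI)(IKK)K)
  [2] S(K(KK))(KIK)
  [3] S(K(KK))I

Term B:
  start: S(K(KK))I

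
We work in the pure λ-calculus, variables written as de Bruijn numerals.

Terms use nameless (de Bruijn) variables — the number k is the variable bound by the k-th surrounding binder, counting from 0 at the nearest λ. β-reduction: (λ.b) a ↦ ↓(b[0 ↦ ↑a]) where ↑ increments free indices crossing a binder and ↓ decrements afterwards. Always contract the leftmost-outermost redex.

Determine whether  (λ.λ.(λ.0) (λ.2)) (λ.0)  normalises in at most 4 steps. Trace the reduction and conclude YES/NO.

  start: (λ.λ.(λ.0) (λ.2)) (λ.0)
  step 1: λ.(λ.0) (λ.λ.0)
  step 2: λ.λ.λ.0

Answer: YES — reaches normal form λ.λ.λ.0 in 2 ≤ 4 steps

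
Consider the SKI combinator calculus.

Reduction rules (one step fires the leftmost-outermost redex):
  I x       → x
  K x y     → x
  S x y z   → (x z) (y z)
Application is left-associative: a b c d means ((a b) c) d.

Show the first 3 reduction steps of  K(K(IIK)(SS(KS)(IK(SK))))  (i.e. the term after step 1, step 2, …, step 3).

Answer: after 3 steps: KK

Working:
  start: K(K(IIK)(SS(KS)(IK(SK))))
  step 1: K(IIK)
  step 2: K(IK)
  step 3: KK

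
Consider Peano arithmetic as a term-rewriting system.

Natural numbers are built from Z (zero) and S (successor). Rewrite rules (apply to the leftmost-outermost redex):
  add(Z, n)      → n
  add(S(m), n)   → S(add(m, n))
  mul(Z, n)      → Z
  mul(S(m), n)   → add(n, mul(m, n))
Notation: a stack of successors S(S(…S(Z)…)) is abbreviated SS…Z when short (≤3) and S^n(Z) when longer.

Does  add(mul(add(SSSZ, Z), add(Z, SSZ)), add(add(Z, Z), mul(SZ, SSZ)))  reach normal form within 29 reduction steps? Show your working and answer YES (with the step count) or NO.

Answer: NO — after 29 steps the term is S(S(S(S(S(S(mul(SZ, SSZ))))))), not yet normal

Reduction:
  start: add(mul(add(SSSZ, Z), add(Z, SSZ)), add(add(Z, Z), mul(SZ, SSZ)))
  [1] add(mul(S(add(SSZ, Z)), add(Z, SSZ)), add(add(Z, Z), mul(SZ, SSZ)))
  [2] add(add(add(Z, SSZ), mul(add(SSZ, Z), add(Z, SSZ))), add(add(Z, Z), mul(SZ, SSZ)))
  [3] add(add(SSZ, mul(add(SSZ, Z), add(Z, SSZ))), add(add(Z, Z), mul(SZ, SSZ)))
  [4] add(S(add(SZ, mul(add(SSZ, Z), add(Z, SSZ)))), add(add(Z, Z), mul(SZ, SSZ)))
  [5] S(add(add(SZ, mul(add(SSZ, Z), add(Z, SSZ))), add(add(Z, Z), mul(SZ, SSZ))))
  [6] S(add(S(add(Z, mul(add(SSZ, Z), add(Z, SSZ)))), add(add(Z, Z), mul(SZ, SSZ))))
  [7] S(S(add(add(Z, mul(add(SSZ, Z), add(Z, SSZ))), add(add(Z, Z), mul(SZ, SSZ)))))
  [8] S(S(add(mul(add(SSZ, Z), add(Z, SSZ)), add(add(Z, Z), mul(SZ, SSZ)))))
  [9] S(S(add(mul(S(add(SZ, Z)), add(Z, SSZ)), add(add(Z, Z), mul(SZ, SSZ)))))
  [10] S(S(add(add(add(Z, SSZ), mul(add(SZ, Z), add(Z, SSZ))), add(add(Z, Z), mul(SZ, SSZ)))))
  [11] S(S(add(add(SSZ, mul(add(SZ, Z), add(Z, SSZ))), add(add(Z, Z), mul(SZ, SSZ)))))
  [12] S(S(add(S(add(SZ, mul(add(SZ, Z), add(Z, SSZ)))), add(add(Z, Z), mul(SZ, SSZ)))))
  [13] S(S(S(add(add(SZ, mul(add(SZ, Z), add(Z, SSZ))), add(add(Z, Z), mul(SZ, SSZ))))))
  [14] S(S(S(add(S(add(Z, mul(add(SZ, Z), add(Z, SSZ)))), add(add(Z, Z), mul(SZ, SSZ))))))
  [15] S(S(S(S(add(add(Z, mul(add(SZ, Z), add(Z, SSZ))), add(add(Z, Z), mul(SZ, SSZ)))))))
  [16] S(S(S(S(add(mul(add(SZ, Z), add(Z, SSZ)), add(add(Z, Z), mul(SZ, SSZ)))))))
  [17] S(S(S(S(add(mul(S(add(Z, Z)), add(Z, SSZ)), add(add(Z, Z), mul(SZ, SSZ)))))))
  [18] S(S(S(S(add(add(add(Z, SSZ), mul(add(Z, Z), add(Z, SSZ))), add(add(Z, Z), mul(SZ, SSZ)))))))
  [19] S(S(S(S(add(add(SSZ, mul(add(Z, Z), add(Z, SSZ))), add(add(Z, Z), mul(SZ, SSZ)))))))
  [20] S(S(S(S(add(S(add(SZ, mul(add(Z, Z), add(Z, SSZ)))), add(add(Z, Z), mul(SZ, SSZ)))))))
  [21] S(S(S(S(S(add(add(SZ, mul(add(Z, Z), add(Z, SSZ))), add(add(Z, Z), mul(SZ, SSZ))))))))
  [22] S(S(S(S(S(add(S(add(Z, mul(add(Z, Z), add(Z, SSZ)))), add(add(Z, Z), mul(SZ, SSZ))))))))
  [23] S(S(S(S(S(S(add(add(Z, mul(add(Z, Z), add(Z, SSZ))), add(add(Z, Z), mul(SZ, SSZ)))))))))
  [24] S(S(S(S(S(S(add(mul(add(Z, Z), add(Z, SSZ)), add(add(Z, Z), mul(SZ, SSZ)))))))))
  [25] S(S(S(S(S(S(add(mul(Z, add(Z, SSZ)), add(add(Z, Z), mul(SZ, SSZ)))))))))
  [26] S(S(S(S(S(S(add(Z, add(add(Z, Z), mul(SZ, SSZ)))))))))
  [27] S(S(S(S(S(S(add(add(Z, Z), mul(SZ, SSZ))))))))
  [28] S(S(S(S(S(S(add(Z, mul(SZ, SSZ))))))))
  [29] S(S(S(S(S(S(mul(SZ, SSZ)))))))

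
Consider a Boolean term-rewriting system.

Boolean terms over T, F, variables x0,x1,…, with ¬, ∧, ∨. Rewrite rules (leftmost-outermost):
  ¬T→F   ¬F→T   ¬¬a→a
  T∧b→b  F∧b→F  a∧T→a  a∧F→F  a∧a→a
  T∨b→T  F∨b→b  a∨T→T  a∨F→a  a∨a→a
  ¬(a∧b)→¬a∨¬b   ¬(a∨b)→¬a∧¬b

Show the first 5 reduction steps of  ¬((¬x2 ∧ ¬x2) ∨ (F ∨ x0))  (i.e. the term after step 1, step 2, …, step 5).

Answer: after 5 steps: x2 ∧ (¬F ∧ ¬x0)

Derivation:
  start: ¬((¬x2 ∧ ¬x2) ∨ (F ∨ x0))
  step 1: ¬(¬x2 ∧ ¬x2) ∧ ¬(F ∨ x0)
  step 2: (¬¬x2 ∨ ¬¬x2) ∧ ¬(F ∨ x0)
  step 3: ¬¬x2 ∧ ¬(F ∨ x0)
  step 4: x2 ∧ ¬(F ∨ x0)
  step 5: x2 ∧ (¬F ∧ ¬x0)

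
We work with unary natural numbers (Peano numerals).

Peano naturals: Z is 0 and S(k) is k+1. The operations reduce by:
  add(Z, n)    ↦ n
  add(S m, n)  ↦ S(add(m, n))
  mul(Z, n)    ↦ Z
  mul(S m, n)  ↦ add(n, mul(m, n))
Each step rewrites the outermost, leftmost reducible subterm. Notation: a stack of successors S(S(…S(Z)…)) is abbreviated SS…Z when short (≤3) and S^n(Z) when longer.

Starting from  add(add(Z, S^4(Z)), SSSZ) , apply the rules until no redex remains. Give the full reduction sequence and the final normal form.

  start: add(add(Z, S^4(Z)), SSSZ)
  step 1: add(S^4(Z), SSSZ)
  step 2: S(add(SSSZ, SSSZ))
  step 3: S(S(add(SSZ, SSSZ)))
  step 4: S(S(S(add(SZ, SSSZ))))
  step 5: S(S(S(S(add(Z, SSSZ)))))
  step 6: S^7(Z)

Answer: normal form = S^7(Z)  (in 6 steps)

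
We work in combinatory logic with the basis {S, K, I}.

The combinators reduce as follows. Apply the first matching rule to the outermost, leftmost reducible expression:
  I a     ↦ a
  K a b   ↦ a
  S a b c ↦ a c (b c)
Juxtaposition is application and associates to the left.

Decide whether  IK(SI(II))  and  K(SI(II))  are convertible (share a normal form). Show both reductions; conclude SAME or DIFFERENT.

Term A:
  start: IK(SI(II))
  [1] K(SI(II))
  [2] K(SII)

Term B:
  start: K(SI(II))
  [1] K(SII)

Answer: SAME — A ⇓ K(SII), B ⇓ K(SII)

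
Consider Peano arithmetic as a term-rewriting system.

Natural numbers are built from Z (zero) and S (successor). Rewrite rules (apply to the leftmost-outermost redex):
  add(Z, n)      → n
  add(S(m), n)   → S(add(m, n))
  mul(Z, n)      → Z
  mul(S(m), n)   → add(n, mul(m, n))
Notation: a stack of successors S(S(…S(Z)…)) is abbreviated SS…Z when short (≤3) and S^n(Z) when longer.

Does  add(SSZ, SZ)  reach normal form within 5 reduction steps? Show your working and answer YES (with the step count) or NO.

Answer: YES — reaches normal form SSSZ in 3 ≤ 5 steps

Derivation:
  start: add(SSZ, SZ)
  →1  S(add(SZ, SZ))
  →2  S(S(add(Z, SZ)))
  →3  SSSZ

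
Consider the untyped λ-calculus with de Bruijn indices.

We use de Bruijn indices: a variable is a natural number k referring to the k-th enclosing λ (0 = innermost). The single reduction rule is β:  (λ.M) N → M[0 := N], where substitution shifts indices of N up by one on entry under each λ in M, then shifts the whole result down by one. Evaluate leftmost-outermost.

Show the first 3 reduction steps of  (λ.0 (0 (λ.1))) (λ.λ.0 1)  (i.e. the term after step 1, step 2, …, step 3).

Answer: after 3 steps: λ.0 (λ.0 (λ.λ.λ.0 1))

Derivation:
  start: (λ.0 (0 (λ.1))) (λ.λ.0 1)
  →1  (λ.λ.0 1) ((λ.λ.0 1) (λ.λ.λ.0 1))
  →2  λ.0 ((λ.λ.0 1) (λ.λ.λ.0 1))
  →3  λ.0 (λ.0 (λ.λ.λ.0 1))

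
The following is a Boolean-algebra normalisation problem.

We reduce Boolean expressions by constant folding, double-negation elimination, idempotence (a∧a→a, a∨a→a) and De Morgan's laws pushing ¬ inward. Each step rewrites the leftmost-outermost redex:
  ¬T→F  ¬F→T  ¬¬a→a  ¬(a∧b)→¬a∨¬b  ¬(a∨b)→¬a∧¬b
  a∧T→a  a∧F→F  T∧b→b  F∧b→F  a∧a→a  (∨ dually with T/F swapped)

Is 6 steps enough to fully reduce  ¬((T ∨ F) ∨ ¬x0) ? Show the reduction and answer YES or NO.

  start: ¬((T ∨ F) ∨ ¬x0)
  step 1: ¬(T ∨ F) ∧ ¬¬x0
  step 2: (¬T ∧ ¬F) ∧ ¬¬x0
  step 3: (F ∧ ¬F) ∧ ¬¬x0
  step 4: F ∧ ¬¬x0
  step 5: F

Answer: YES — reaches normal form F in 5 ≤ 6 steps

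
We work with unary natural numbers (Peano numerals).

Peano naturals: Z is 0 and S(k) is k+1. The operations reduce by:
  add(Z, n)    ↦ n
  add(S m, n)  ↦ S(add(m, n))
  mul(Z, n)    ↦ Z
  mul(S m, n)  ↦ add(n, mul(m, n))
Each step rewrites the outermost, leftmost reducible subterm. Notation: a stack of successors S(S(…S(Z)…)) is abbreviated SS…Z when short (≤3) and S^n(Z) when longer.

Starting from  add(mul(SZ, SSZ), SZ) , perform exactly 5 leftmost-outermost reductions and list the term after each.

  start: add(mul(SZ, SSZ), SZ)
  →1  add(add(SSZ, mul(Z, SSZ)), SZ)
  →2  add(S(add(SZ, mul(Z, SSZ))), SZ)
  →3  S(add(add(SZ, mul(Z, SSZ)), SZ))
  →4  S(add(S(add(Z, mul(Z, SSZ))), SZ))
  →5  S(S(add(add(Z, mul(Z, SSZ)), SZ)))

Answer: after 5 steps: S(S(add(add(Z, mul(Z, SSZ)), SZ)))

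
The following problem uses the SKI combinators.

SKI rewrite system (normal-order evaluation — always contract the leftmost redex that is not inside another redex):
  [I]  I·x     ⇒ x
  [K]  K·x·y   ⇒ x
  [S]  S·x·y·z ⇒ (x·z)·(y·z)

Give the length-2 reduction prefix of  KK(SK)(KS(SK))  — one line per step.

Answer: after 2 steps: KS

Working:
  start: KK(SK)(KS(SK))
  step 1: K(KS(SK))
  step 2: KS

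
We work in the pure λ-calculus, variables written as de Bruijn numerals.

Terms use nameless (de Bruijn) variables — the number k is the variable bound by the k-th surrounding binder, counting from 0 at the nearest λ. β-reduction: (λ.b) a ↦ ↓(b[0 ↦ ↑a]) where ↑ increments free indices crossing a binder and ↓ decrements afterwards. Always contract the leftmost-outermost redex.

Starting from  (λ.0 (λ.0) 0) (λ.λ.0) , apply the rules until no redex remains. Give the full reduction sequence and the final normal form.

Answer: normal form = λ.λ.0  (in 3 steps)

Working:
  start: (λ.0 (λ.0) 0) (λ.λ.0)
  [1] (λ.λ.0) (λ.0) (λ.λ.0)
  [2] (λ.0) (λ.λ.0)
  [3] λ.λ.0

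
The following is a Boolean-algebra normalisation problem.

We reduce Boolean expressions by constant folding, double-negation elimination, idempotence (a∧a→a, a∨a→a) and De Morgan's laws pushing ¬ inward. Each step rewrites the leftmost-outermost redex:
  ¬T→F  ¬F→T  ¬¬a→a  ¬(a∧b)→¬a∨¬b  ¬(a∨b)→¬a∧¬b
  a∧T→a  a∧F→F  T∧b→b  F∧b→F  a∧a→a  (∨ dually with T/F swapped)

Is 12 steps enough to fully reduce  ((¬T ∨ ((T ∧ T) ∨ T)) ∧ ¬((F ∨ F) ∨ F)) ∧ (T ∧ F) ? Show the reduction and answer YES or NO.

  start: ((¬T ∨ ((T ∧ T) ∨ T)) ∧ ¬((F ∨ F) ∨ F)) ∧ (T ∧ F)
  step 1: ((F ∨ ((T ∧ T) ∨ T)) ∧ ¬((F ∨ F) ∨ F)) ∧ (T ∧ F)
  step 2: (((T ∧ T) ∨ T) ∧ ¬((F ∨ F) ∨ F)) ∧ (T ∧ F)
  step 3: (T ∧ ¬((F ∨ F) ∨ F)) ∧ (T ∧ F)
  step 4: ¬((F ∨ F) ∨ F) ∧ (T ∧ F)
  step 5: (¬(F ∨ F) ∧ ¬F) ∧ (T ∧ F)
  step 6: ((¬F ∧ ¬F) ∧ ¬F) ∧ (T ∧ F)
  step 7: (¬F ∧ ¬F) ∧ (T ∧ F)
  step 8: ¬F ∧ (T ∧ F)
  step 9: T ∧ (T ∧ F)
  step 10: T ∧ F
  step 11: F

Answer: YES — reaches normal form F in 11 ≤ 12 steps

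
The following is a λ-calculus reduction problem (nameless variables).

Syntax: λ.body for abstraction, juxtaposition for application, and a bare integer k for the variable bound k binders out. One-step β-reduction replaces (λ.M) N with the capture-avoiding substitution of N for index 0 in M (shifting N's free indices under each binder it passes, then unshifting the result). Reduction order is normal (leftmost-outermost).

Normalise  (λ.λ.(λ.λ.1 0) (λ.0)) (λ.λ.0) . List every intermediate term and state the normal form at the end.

  start: (λ.λ.(λ.λ.1 0) (λ.0)) (λ.λ.0)
  step 1: λ.(λ.λ.1 0) (λ.0)
  step 2: λ.λ.(λ.0) 0
  step 3: λ.λ.0

Answer: normal form = λ.λ.0  (in 3 steps)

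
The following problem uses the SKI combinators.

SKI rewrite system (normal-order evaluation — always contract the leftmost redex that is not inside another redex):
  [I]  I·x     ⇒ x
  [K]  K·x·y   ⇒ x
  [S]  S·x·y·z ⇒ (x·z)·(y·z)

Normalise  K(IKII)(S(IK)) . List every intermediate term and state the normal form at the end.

  start: K(IKII)(S(IK))
  →1  IKII
  →2  KII
  →3  I

Answer: normal form = I  (in 3 steps)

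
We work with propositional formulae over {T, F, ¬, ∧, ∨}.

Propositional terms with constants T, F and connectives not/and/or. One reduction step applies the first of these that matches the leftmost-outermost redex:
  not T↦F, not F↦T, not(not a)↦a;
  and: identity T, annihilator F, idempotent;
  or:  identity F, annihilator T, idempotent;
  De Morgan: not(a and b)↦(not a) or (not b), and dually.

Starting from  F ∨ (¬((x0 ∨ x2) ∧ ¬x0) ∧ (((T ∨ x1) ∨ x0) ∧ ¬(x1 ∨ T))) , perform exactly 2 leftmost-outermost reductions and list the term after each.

Answer: after 2 steps: (¬(x0 ∨ x2) ∨ ¬¬x0) ∧ (((T ∨ x1) ∨ x0) ∧ ¬(x1 ∨ T))

Working:
  start: F ∨ (¬((x0 ∨ x2) ∧ ¬x0) ∧ (((T ∨ x1) ∨ x0) ∧ ¬(x1 ∨ T)))
  →1  ¬((x0 ∨ x2) ∧ ¬x0) ∧ (((T ∨ x1) ∨ x0) ∧ ¬(x1 ∨ T))
  →2  (¬(x0 ∨ x2) ∨ ¬¬x0) ∧ (((T ∨ x1) ∨ x0) ∧ ¬(x1 ∨ T))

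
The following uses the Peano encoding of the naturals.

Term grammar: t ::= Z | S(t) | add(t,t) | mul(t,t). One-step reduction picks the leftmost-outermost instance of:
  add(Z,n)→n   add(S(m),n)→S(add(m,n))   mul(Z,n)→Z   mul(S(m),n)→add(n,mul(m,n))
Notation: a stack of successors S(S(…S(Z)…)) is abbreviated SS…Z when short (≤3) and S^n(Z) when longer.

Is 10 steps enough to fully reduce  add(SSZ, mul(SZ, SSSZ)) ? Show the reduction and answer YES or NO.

  start: add(SSZ, mul(SZ, SSSZ))
  step 1: S(add(SZ, mul(SZ, SSSZ)))
  step 2: S(S(add(Z, mul(SZ, SSSZ))))
  step 3: S(S(mul(SZ, SSSZ)))
  step 4: S(S(add(SSSZ, mul(Z, SSSZ))))
  step 5: S(S(S(add(SSZ, mul(Z, SSSZ)))))
  step 6: S(S(S(S(add(SZ, mul(Z, SSSZ))))))
  step 7: S(S(S(S(S(add(Z, mul(Z, SSSZ)))))))
  step 8: S(S(S(S(S(mul(Z, SSSZ))))))
  step 9: S^5(Z)

Answer: YES — reaches normal form S^5(Z) in 9 ≤ 10 steps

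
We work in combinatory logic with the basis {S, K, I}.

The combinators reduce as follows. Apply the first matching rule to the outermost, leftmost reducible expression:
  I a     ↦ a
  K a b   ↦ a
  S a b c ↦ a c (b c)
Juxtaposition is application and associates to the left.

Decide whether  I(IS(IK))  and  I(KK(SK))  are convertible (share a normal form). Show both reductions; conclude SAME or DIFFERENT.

Answer: DIFFERENT — A ⇓ SK, B ⇓ K

Reduction:
Term A:
  start: I(IS(IK))
  [1] IS(IK)
  [2] S(IK)
  [3] SK

Term B:
  start: I(KK(SK))
  [1] KK(SK)
  [2] K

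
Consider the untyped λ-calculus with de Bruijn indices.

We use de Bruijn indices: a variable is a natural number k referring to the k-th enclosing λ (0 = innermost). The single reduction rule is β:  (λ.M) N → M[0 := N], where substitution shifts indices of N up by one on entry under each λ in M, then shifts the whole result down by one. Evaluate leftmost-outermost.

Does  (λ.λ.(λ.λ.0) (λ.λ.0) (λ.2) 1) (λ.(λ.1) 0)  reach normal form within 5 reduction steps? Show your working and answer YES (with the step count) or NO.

  start: (λ.λ.(λ.λ.0) (λ.λ.0) (λ.2) 1) (λ.(λ.1) 0)
  →1  λ.(λ.λ.0) (λ.λ.0) (λ.λ.(λ.1) 0) (λ.(λ.1) 0)
  →2  λ.(λ.0) (λ.λ.(λ.1) 0) (λ.(λ.1) 0)
  →3  λ.(λ.λ.(λ.1) 0) (λ.(λ.1) 0)
  →4  λ.λ.(λ.1) 0
  →5  λ.λ.0

Answer: YES — reaches normal form λ.λ.0 in 5 ≤ 5 steps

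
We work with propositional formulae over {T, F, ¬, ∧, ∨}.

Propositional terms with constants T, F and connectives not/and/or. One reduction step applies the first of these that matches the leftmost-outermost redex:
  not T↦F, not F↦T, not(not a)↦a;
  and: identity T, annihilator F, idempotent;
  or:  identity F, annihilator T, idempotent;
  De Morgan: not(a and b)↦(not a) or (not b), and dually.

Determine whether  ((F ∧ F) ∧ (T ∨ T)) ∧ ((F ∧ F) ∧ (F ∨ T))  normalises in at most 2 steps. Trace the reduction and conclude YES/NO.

  start: ((F ∧ F) ∧ (T ∨ T)) ∧ ((F ∧ F) ∧ (F ∨ T))
  →1  (F ∧ (T ∨ T)) ∧ ((F ∧ F) ∧ (F ∨ T))
  →2  F ∧ ((F ∧ F) ∧ (F ∨ T))

Answer: NO — after 2 steps the term is F ∧ ((F ∧ F) ∧ (F ∨ T)), not yet normal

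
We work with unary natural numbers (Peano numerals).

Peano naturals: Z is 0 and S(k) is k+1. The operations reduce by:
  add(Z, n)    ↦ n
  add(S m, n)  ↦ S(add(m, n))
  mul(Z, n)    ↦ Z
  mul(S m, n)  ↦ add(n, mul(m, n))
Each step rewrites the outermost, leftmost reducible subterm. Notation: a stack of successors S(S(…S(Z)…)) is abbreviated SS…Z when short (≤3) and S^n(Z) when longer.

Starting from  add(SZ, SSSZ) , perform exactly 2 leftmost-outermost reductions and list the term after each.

Answer: after 2 steps: S^4(Z)

Reduction:
  start: add(SZ, SSSZ)
  [1] S(add(Z, SSSZ))
  [2] S^4(Z)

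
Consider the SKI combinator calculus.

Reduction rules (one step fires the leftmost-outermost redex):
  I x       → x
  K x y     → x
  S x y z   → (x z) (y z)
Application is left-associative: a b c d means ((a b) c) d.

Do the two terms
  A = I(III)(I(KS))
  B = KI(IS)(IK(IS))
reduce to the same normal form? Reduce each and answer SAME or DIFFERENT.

Term A:
  start: I(III)(I(KS))
  step 1: III(I(KS))
  step 2: II(I(KS))
  step 3: I(I(KS))
  step 4: I(KS)
  step 5: KS

Term B:
  start: KI(IS)(IK(IS))
  step 1: I(IK(IS))
  step 2: IK(IS)
  step 3: K(IS)
  step 4: KS

Answer: SAME — A ⇓ KS, B ⇓ KS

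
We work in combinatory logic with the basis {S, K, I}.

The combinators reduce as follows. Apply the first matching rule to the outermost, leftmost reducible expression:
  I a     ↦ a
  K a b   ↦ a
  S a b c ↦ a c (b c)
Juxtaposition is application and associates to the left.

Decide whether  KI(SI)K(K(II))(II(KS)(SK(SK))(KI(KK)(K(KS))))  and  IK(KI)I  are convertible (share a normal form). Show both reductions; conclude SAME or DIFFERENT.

Term A:
  start: KI(SI)K(K(II))(II(KS)(SK(SK))(KI(KK)(K(KS))))
  step 1: IK(K(II))(II(KS)(SK(SK))(KI(KK)(K(KS))))
  step 2: K(K(II))(II(KS)(SK(SK))(KI(KK)(K(KS))))
  step 3: K(II)
  step 4: KI

Term B:
  start: IK(KI)I
  step 1: K(KI)I
  step 2: KI

Answer: SAME — A ⇓ KI, B ⇓ KI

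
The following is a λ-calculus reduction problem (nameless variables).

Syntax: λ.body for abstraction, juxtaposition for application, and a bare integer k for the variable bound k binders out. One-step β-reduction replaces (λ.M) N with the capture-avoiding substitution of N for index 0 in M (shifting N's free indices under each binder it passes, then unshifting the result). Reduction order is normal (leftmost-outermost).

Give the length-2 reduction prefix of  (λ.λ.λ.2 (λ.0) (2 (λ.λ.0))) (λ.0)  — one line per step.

  start: (λ.λ.λ.2 (λ.0) (2 (λ.λ.0))) (λ.0)
  [1] λ.λ.(λ.0) (λ.0) ((λ.0) (λ.λ.0))
  [2] λ.λ.(λ.0) ((λ.0) (λ.λ.0))

Answer: after 2 steps: λ.λ.(λ.0) ((λ.0) (λ.λ.0))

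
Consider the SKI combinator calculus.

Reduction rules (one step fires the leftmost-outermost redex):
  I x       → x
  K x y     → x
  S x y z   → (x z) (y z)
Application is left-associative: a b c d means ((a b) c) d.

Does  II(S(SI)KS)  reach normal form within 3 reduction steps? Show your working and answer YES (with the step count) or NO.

  start: II(S(SI)KS)
  step 1: I(S(SI)KS)
  step 2: S(SI)KS
  step 3: SIS(KS)

Answer: NO — after 3 steps the term is SIS(KS), not yet normal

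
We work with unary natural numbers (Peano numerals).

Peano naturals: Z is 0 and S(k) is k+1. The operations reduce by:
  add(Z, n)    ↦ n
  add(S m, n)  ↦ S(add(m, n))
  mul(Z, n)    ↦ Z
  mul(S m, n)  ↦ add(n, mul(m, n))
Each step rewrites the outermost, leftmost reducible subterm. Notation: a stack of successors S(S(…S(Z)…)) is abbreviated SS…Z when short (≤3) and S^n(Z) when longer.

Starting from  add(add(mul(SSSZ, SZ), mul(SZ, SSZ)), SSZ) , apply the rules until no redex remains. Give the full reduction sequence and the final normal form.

Answer: normal form = S^7(Z)  (in 25 steps)

Derivation:
  start: add(add(mul(SSSZ, SZ), mul(SZ, SSZ)), SSZ)
  [1] add(add(add(SZ, mul(SSZ, SZ)), mul(SZ, SSZ)), SSZ)
  [2] add(add(S(add(Z, mul(SSZ, SZ))), mul(SZ, SSZ)), SSZ)
  [3] add(S(add(add(Z, mul(SSZ, SZ)), mul(SZ, SSZ))), SSZ)
  [4] S(add(add(add(Z, mul(SSZ, SZ)), mul(SZ, SSZ)), SSZ))
  [5] S(add(add(mul(SSZ, SZ), mul(SZ, SSZ)), SSZ))
  [6] S(add(add(add(SZ, mul(SZ, SZ)), mul(SZ, SSZ)), SSZ))
  [7] S(add(add(S(add(Z, mul(SZ, SZ))), mul(SZ, SSZ)), SSZ))
  [8] S(add(S(add(add(Z, mul(SZ, SZ)), mul(SZ, SSZ))), SSZ))
  [9] S(S(add(add(add(Z, mul(SZ, SZ)), mul(SZ, SSZ)), SSZ)))
  [10] S(S(add(add(mul(SZ, SZ), mul(SZ, SSZ)), SSZ)))
  [11] S(S(add(add(add(SZ, mul(Z, SZ)), mul(SZ, SSZ)), SSZ)))
  [12] S(S(add(add(S(add(Z, mul(Z, SZ))), mul(SZ, SSZ)), SSZ)))
  [13] S(S(add(S(add(add(Z, mul(Z, SZ)), mul(SZ, SSZ))), SSZ)))
  [14] S(S(S(add(add(add(Z, mul(Z, SZ)), mul(SZ, SSZ)), SSZ))))
  [15] S(S(S(add(add(mul(Z, SZ), mul(SZ, SSZ)), SSZ))))
  [16] S(S(S(add(add(Z, mul(SZ, SSZ)), SSZ))))
  [17] S(S(S(add(mul(SZ, SSZ), SSZ))))
  [18] S(S(S(add(add(SSZ, mul(Z, SSZ)), SSZ))))
  [19] S(S(S(add(S(add(SZ, mul(Z, SSZ))), SSZ))))
  [20] S(S(S(S(add(add(SZ, mul(Z, SSZ)), SSZ)))))
  [21] S(S(S(S(add(S(add(Z, mul(Z, SSZ))), SSZ)))))
  [22] S(S(S(S(S(add(add(Z, mul(Z, SSZ)), SSZ))))))
  [23] S(S(S(S(S(add(mul(Z, SSZ), SSZ))))))
  [24] S(S(S(S(S(add(Z, SSZ))))))
  [25] S^7(Z)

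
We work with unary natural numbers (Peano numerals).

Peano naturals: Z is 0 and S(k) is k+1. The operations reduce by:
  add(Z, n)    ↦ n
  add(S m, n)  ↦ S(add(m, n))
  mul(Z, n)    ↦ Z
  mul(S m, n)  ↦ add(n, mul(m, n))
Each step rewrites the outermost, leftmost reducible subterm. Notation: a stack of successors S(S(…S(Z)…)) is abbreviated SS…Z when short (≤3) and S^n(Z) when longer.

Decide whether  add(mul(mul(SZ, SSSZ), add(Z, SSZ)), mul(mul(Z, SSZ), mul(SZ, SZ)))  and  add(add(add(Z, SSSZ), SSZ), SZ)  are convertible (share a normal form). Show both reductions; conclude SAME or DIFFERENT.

Answer: SAME — A ⇓ S^6(Z), B ⇓ S^6(Z)

Working:
Term A:
  start: add(mul(mul(SZ, SSSZ), add(Z, SSZ)), mul(mul(Z, SSZ), mul(SZ, SZ)))
  [1] add(mul(add(SSSZ, mul(Z, SSSZ)), add(Z, SSZ)), mul(mul(Z, SSZ), mul(SZ, SZ)))
  [2] add(mul(S(add(SSZ, mul(Z, SSSZ))), add(Z, SSZ)), mul(mul(Z, SSZ), mul(SZ, SZ)))
  [3] add(add(add(Z, SSZ), mul(add(SSZ, mul(Z, SSSZ)), add(Z, SSZ))), mul(mul(Z, SSZ), mul(SZ, SZ)))
  [4] add(add(SSZ, mul(add(SSZ, mul(Z, SSSZ)), add(Z, SSZ))), mul(mul(Z, SSZ), mul(SZ, SZ)))
  [5] add(S(add(SZ, mul(add(SSZ, mul(Z, SSSZ)), add(Z, SSZ)))), mul(mul(Z, SSZ), mul(SZ, SZ)))
  [6] S(add(add(SZ, mul(add(SSZ, mul(Z, SSSZ)), add(Z, SSZ))), mul(mul(Z, SSZ), mul(SZ, SZ))))
  [7] S(add(S(add(Z, mul(add(SSZ, mul(Z, SSSZ)), add(Z, SSZ)))), mul(mul(Z, SSZ), mul(SZ, SZ))))
  [8] S(S(add(add(Z, mul(add(SSZ, mul(Z, SSSZ)), add(Z, SSZ))), mul(mul(Z, SSZ), mul(SZ, SZ)))))
  [9] S(S(add(mul(add(SSZ, mul(Z, SSSZ)), add(Z, SSZ)), mul(mul(Z, SSZ), mul(SZ, SZ)))))
  [10] S(S(add(mul(S(add(SZ, mul(Z, SSSZ))), add(Z, SSZ)), mul(mul(Z, SSZ), mul(SZ, SZ)))))
  [11] S(S(add(add(add(Z, SSZ), mul(add(SZ, mul(Z, SSSZ)), add(Z, SSZ))), mul(mul(Z, SSZ), mul(SZ, SZ)))))
  [12] S(S(add(add(SSZ, mul(add(SZ, mul(Z, SSSZ)), add(Z, SSZ))), mul(mul(Z, SSZ), mul(SZ, SZ)))))
  [13] S(S(add(S(add(SZ, mul(add(SZ, mul(Z, SSSZ)), add(Z, SSZ)))), mul(mul(Z, SSZ), mul(SZ, SZ)))))
  [14] S(S(S(add(add(SZ, mul(add(SZ, mul(Z, SSSZ)), add(Z, SSZ))), mul(mul(Z, SSZ), mul(SZ, SZ))))))
  [15] S(S(S(add(S(add(Z, mul(add(SZ, mul(Z, SSSZ)), add(Z, SSZ)))), mul(mul(Z, SSZ), mul(SZ, SZ))))))
  [16] S(S(S(S(add(add(Z, mul(add(SZ, mul(Z, SSSZ)), add(Z, SSZ))), mul(mul(Z, SSZ), mul(SZ, SZ)))))))
  [17] S(S(S(S(add(mul(add(SZ, mul(Z, SSSZ)), add(Z, SSZ)), mul(mul(Z, SSZ), mul(SZ, SZ)))))))
  [18] S(S(S(S(add(mul(S(add(Z, mul(Z, SSSZ))), add(Z, SSZ)), mul(mul(Z, SSZ), mul(SZ, SZ)))))))
  [19] S(S(S(S(add(add(add(Z, SSZ), mul(add(Z, mul(Z, SSSZ)), add(Z, SSZ))), mul(mul(Z, SSZ), mul(SZ, SZ)))))))
  [20] S(S(S(S(add(add(SSZ, mul(add(Z, mul(Z, SSSZ)), add(Z, SSZ))), mul(mul(Z, SSZ), mul(SZ, SZ)))))))
  [21] S(S(S(S(add(S(add(SZ, mul(add(Z, mul(Z, SSSZ)), add(Z, SSZ)))), mul(mul(Z, SSZ), mul(SZ, SZ)))))))
  [22] S(S(S(S(S(add(add(SZ, mul(add(Z, mul(Z, SSSZ)), add(Z, SSZ))), mul(mul(Z, SSZ), mul(SZ, SZ))))))))
  [23] S(S(S(S(S(add(S(add(Z, mul(add(Z, mul(Z, SSSZ)), add(Z, SSZ)))), mul(mul(Z, SSZ), mul(SZ, SZ))))))))
  [24] S(S(S(S(S(S(add(add(Z, mul(add(Z, mul(Z, SSSZ)), add(Z, SSZ))), mul(mul(Z, SSZ), mul(SZ, SZ)))))))))
  [25] S(S(S(S(S(S(add(mul(add(Z, mul(Z, SSSZ)), add(Z, SSZ)), mul(mul(Z, SSZ), mul(SZ, SZ)))))))))
  [26] S(S(S(S(S(S(add(mul(mul(Z, SSSZ), add(Z, SSZ)), mul(mul(Z, SSZ), mul(SZ, SZ)))))))))
  [27] S(S(S(S(S(S(add(mul(Z, add(Z, SSZ)), mul(mul(Z, SSZ), mul(SZ, SZ)))))))))
  [28] S(S(S(S(S(S(add(Z, mul(mul(Z, SSZ), mul(SZ, SZ)))))))))
  [29] S(S(S(S(S(S(mul(mul(Z, SSZ), mul(SZ, SZ))))))))
  [30] S(S(S(S(S(S(mul(Z, mul(SZ, SZ))))))))
  [31] S^6(Z)

Term B:
  start: add(add(add(Z, SSSZ), SSZ), SZ)
  [1] add(add(SSSZ, SSZ), SZ)
  [2] add(S(add(SSZ, SSZ)), SZ)
  [3] S(add(add(SSZ, SSZ), SZ))
  [4] S(add(S(add(SZ, SSZ)), SZ))
  [5] S(S(add(add(SZ, SSZ), SZ)))
  [6] S(S(add(S(add(Z, SSZ)), SZ)))
  [7] S(S(S(add(add(Z, SSZ), SZ))))
  [8] S(S(S(add(SSZ, SZ))))
  [9] S(S(S(S(add(SZ, SZ)))))
  [10] S(S(S(S(S(add(Z, SZ))))))
  [11] S^6(Z)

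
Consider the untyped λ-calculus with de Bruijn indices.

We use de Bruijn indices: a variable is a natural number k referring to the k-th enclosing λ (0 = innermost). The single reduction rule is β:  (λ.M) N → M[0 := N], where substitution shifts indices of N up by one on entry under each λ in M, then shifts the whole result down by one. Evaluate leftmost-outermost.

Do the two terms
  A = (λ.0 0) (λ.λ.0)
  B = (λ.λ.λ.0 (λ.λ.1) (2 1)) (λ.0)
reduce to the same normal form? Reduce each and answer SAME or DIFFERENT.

Answer: DIFFERENT — A ⇓ λ.0, B ⇓ λ.λ.0 (λ.λ.1) 1

Reduction:
Term A:
  start: (λ.0 0) (λ.λ.0)
  step 1: (λ.λ.0) (λ.λ.0)
  step 2: λ.0

Term B:
  start: (λ.λ.λ.0 (λ.λ.1) (2 1)) (λ.0)
  step 1: λ.λ.0 (λ.λ.1) ((λ.0) 1)
  step 2: λ.λ.0 (λ.λ.1) 1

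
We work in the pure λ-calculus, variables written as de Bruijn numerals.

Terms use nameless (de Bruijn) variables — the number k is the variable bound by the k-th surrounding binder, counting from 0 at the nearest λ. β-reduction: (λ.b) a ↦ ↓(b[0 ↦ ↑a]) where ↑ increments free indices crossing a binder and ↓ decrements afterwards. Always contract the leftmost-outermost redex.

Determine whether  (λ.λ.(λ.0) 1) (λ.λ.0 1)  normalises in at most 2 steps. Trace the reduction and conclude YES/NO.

Answer: YES — reaches normal form λ.λ.λ.0 1 in 2 ≤ 2 steps

Derivation:
  start: (λ.λ.(λ.0) 1) (λ.λ.0 1)
  →1  λ.(λ.0) (λ.λ.0 1)
  →2  λ.λ.λ.0 1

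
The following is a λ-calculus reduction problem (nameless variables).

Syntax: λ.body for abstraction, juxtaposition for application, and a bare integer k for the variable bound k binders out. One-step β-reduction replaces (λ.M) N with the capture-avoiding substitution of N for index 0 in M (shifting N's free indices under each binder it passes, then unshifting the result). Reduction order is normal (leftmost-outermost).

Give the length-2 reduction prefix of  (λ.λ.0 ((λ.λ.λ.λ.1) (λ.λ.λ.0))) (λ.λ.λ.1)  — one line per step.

  start: (λ.λ.0 ((λ.λ.λ.λ.1) (λ.λ.λ.0))) (λ.λ.λ.1)
  →1  λ.0 ((λ.λ.λ.λ.1) (λ.λ.λ.0))
  →2  λ.0 (λ.λ.λ.1)

Answer: after 2 steps: λ.0 (λ.λ.λ.1)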